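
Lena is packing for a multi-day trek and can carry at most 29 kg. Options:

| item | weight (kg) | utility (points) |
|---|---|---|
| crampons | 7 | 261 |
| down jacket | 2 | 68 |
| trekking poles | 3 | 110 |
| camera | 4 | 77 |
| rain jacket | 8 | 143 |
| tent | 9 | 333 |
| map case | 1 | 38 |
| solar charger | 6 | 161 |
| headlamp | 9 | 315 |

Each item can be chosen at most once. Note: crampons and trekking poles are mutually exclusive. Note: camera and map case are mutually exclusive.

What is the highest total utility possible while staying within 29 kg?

Best packing: crampons + down jacket + tent + map case + headlamp — 28 kg, 1015 total.
The closest alternative, down jacket + trekking poles + tent + solar charger + headlamp, reaches only 987.

1015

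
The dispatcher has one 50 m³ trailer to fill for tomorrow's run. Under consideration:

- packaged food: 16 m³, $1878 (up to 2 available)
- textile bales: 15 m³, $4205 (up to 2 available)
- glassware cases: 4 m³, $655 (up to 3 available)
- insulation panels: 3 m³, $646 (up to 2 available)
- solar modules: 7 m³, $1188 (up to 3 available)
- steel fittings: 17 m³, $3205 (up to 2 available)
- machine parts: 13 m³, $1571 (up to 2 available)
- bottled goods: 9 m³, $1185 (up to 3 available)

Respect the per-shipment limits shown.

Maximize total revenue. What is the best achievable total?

A density-first pass picks 2×textile bales + 2×insulation panels + 2×solar modules — 12078 at 50 m³.
The 17 m³ tied up in insulation panels and 2×solar modules is better spent on steel fittings — total rises to 12261 (50 m³).

12261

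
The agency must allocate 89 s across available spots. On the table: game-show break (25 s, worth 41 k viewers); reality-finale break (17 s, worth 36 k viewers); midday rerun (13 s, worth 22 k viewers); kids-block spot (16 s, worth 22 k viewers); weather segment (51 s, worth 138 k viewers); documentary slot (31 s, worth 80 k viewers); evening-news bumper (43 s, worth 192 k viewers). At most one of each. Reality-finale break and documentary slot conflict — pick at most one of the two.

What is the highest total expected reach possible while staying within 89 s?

294

Density check — evening-news bumper 4.47, weather segment 2.71, documentary slot 2.58 are the best per s.
Midday rerun + documentary slot + evening-news bumper uses 87 of the 89 s and totals 294.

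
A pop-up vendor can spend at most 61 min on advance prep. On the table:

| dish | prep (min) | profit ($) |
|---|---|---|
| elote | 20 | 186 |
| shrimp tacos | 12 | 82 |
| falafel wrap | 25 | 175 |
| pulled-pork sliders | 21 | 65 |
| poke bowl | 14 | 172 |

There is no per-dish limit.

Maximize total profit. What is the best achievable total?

The ratio ordering already packs tightly: 4×poke bowl, 56 min, 688.
No other feasible combination exceeds 688.

688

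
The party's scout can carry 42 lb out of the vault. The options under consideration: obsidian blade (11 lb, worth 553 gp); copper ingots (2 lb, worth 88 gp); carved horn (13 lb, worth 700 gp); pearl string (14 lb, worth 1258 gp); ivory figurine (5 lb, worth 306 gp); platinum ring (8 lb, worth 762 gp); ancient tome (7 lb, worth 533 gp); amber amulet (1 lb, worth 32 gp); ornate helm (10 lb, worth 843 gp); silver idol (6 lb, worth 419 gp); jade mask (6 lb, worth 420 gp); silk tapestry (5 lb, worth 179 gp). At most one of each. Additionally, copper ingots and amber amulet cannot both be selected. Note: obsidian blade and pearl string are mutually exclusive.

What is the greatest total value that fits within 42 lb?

3484

By value per lb: platinum ring 95.25, pearl string 89.86, ornate helm 84.30, ancient tome 76.14 lead.
Taking copper ingots + pearl string + platinum ring + ancient tome + ornate helm: 41 lb used, 3484 in value.
Runner-up pearl string + platinum ring + ancient tome + amber amulet + ornate helm tops out at 3428.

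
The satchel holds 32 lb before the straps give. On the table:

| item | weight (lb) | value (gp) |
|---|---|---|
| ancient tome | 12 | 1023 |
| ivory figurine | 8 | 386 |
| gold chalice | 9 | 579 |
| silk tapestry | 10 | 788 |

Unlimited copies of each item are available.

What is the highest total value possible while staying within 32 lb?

2599

By value per lb: ancient tome 85.25, silk tapestry 78.80, gold chalice 64.33, ivory figurine 48.25 lead.
Greedy by ratio would take 2×ancient tome + ivory figurine: 32 lb used, total 2432.
Replace ancient tome and ivory figurine with 2×silk tapestry: the trade gains 167 net, giving 2599 at 32 lb.
No other feasible combination exceeds 2599.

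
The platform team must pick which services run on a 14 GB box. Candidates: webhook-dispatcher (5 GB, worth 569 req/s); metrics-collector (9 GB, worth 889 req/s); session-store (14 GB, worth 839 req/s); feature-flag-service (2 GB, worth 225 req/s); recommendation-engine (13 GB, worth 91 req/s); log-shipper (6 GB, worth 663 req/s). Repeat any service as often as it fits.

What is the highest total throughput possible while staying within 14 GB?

1588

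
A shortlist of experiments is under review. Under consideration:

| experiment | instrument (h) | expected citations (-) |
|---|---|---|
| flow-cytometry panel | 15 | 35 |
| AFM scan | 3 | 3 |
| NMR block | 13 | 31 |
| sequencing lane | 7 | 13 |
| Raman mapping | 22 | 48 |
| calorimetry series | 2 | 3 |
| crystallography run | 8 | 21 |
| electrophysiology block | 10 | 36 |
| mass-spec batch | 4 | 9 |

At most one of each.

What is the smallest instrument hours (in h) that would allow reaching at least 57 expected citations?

Need the lightest bundle worth ≥ 57.
crystallography run + electrophysiology block reaches 57 using 18 h.
Below 18 h the best achievable stays under 57.

18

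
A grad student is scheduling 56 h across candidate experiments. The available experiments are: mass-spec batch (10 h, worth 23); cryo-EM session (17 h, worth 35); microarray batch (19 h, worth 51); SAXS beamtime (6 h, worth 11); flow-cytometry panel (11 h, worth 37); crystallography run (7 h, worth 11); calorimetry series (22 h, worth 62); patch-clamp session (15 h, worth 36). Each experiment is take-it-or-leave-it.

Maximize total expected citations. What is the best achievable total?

Density check — flow-cytometry panel 3.36, calorimetry series 2.82, microarray batch 2.68 are the best per h.
Microarray batch + flow-cytometry panel + calorimetry series uses 52 of the 56 h and totals 150.
An exhaustive check of the 256 subsets confirms 150.

150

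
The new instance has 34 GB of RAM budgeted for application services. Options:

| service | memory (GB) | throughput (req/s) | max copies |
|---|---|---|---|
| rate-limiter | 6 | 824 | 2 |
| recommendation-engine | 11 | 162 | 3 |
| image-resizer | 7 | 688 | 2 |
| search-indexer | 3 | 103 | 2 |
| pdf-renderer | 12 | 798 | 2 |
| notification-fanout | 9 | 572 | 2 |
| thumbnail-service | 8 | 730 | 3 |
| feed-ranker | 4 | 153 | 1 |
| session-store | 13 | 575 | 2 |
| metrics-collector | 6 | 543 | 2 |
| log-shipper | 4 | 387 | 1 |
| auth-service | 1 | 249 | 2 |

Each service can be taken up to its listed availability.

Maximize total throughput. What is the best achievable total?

4065

Ranking by ratio (throughput/GB): auth-service 249.00, rate-limiter 137.33, image-resizer 98.29.
Filling by ratio: 2×rate-limiter + 2×image-resizer + log-shipper + 2×auth-service for 3909, with 2 GB left unused.
The 4 GB tied up in log-shipper is better spent on metrics-collector — total rises to 4065 (34 GB).
No other feasible combination exceeds 4065.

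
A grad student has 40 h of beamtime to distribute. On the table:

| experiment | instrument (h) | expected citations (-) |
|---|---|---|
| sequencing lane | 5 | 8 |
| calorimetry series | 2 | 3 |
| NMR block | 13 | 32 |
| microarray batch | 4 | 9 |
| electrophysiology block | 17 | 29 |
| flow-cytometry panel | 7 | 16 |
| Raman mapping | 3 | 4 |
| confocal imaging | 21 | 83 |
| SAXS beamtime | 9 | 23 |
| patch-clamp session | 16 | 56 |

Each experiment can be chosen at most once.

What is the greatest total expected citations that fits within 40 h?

Taking the top-ratio experiments first gives calorimetry series + confocal imaging + patch-clamp session for 142 (39 h).
The 2 h tied up in calorimetry series is better spent on Raman mapping — total rises to 143 (40 h).

143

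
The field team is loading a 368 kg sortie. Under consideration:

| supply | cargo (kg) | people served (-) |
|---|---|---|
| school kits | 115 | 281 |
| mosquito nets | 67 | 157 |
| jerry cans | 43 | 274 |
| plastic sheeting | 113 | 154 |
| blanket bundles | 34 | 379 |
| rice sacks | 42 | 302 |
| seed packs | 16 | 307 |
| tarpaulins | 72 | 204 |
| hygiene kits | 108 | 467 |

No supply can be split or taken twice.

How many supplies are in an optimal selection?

6

Optimal total is 2010.
school kits + jerry cans + blanket bundles + rice sacks + seed packs + hygiene kits hits 2010 at 358 kg.
Any selection reaching 2010 contains exactly 6 supplies.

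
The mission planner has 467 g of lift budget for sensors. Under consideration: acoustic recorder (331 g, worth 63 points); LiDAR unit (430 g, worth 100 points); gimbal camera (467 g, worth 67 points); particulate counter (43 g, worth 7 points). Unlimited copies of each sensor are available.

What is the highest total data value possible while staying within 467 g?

100

By data value per g: LiDAR unit 0.23, acoustic recorder 0.19, particulate counter 0.16, gimbal camera 0.14 lead.
LiDAR unit uses 430 of the 467 g and totals 100.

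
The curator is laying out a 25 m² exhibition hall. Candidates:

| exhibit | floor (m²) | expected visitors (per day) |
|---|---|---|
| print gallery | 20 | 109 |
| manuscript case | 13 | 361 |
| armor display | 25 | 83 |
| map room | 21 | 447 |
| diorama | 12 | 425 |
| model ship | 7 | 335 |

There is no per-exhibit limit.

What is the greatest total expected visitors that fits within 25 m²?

Taking 3×model ship: 21 m² used, 1005 in expected visitors.
Every other selection either busts 25 m² or fails to beat 1005.

1005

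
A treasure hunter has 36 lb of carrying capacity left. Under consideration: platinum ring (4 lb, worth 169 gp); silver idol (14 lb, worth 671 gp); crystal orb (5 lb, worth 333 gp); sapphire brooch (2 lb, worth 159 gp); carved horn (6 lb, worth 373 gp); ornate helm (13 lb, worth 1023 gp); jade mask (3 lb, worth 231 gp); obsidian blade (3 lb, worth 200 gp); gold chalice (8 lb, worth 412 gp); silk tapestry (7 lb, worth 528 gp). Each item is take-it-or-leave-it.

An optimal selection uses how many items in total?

6

The maximum value within 36 lb is 2647.
One optimal bundle: crystal orb + sapphire brooch + carved horn + ornate helm + jade mask + silk tapestry (36 lb).
All optima have 6 items.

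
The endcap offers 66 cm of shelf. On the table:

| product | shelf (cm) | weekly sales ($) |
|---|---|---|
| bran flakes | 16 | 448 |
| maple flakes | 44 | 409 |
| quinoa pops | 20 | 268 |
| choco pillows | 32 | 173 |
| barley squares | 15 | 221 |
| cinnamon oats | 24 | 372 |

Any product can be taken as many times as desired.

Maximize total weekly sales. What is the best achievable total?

1792

Density check — bran flakes 28.00, cinnamon oats 15.50, barley squares 14.73 are the best per cm.
Best packing: 4×bran flakes — 64 cm, 1792 total.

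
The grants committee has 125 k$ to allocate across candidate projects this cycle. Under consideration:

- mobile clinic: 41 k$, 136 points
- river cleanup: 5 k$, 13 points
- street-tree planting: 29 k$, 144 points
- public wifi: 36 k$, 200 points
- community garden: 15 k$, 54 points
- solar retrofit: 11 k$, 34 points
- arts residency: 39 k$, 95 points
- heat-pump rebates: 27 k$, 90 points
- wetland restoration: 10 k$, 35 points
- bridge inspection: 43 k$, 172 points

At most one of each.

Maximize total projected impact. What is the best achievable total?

570

Best packing: street-tree planting + public wifi + community garden + bridge inspection — 123 k$, 570 total.
The closest alternative, river cleanup + street-tree planting + public wifi + wetland restoration + bridge inspection, reaches only 564.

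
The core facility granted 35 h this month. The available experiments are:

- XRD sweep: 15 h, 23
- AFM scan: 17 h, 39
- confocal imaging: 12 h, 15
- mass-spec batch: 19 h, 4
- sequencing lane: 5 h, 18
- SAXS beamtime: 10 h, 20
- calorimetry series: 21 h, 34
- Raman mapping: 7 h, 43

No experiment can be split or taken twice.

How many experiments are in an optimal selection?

3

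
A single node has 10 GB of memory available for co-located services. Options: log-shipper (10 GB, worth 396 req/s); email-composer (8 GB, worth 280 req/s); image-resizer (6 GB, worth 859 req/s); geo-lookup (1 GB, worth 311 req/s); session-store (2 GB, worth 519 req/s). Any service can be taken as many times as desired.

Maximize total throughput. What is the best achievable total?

By throughput per GB: geo-lookup 311.00, session-store 259.50, image-resizer 143.17, log-shipper 39.60 lead.
Best packing: 10×geo-lookup — 10 GB, 3110 total.
That's the maximum — no swap from here does better than 3110.

3110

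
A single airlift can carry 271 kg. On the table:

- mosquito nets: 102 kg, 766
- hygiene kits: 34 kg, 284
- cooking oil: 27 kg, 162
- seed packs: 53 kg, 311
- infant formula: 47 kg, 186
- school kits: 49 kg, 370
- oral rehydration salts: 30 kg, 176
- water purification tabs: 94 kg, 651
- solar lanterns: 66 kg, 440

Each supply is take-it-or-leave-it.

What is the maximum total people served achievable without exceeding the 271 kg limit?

By people served per kg: hygiene kits 8.35, school kits 7.55, mosquito nets 7.51, water purification tabs 6.93 lead.
The ratio heuristic lands on mosquito nets + hygiene kits + school kits + solar lanterns (1860) but leaves 20 kg idle.
Replace solar lanterns with seed packs + oral rehydration salts: the trade gains 47 net, giving 1907 at 268 kg.
Every other selection either busts 271 kg or fails to beat 1907.

1907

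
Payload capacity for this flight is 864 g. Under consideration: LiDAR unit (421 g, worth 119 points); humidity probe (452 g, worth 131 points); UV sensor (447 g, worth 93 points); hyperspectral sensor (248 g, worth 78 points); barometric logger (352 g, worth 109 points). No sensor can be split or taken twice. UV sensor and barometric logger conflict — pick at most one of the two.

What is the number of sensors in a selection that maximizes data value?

2

The maximum data value within 864 g is 240.
humidity probe + barometric logger hits 240 at 804 g.
All optima have 2 sensors.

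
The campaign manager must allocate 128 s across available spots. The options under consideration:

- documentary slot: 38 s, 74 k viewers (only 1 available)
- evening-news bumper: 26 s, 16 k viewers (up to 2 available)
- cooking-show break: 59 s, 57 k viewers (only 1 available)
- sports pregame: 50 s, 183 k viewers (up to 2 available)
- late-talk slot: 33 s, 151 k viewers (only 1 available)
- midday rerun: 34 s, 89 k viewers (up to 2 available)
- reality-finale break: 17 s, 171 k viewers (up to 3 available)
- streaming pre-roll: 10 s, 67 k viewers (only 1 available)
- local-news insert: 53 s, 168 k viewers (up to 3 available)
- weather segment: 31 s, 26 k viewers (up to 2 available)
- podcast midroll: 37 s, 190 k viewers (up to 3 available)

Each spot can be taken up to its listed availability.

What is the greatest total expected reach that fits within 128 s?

The ratio heuristic lands on evening-news bumper + 3×reality-finale break + streaming pre-roll + podcast midroll (786) but leaves 4 s idle.
The 36 s tied up in evening-news bumper and streaming pre-roll is better spent on podcast midroll — total rises to 893 (125 s).

893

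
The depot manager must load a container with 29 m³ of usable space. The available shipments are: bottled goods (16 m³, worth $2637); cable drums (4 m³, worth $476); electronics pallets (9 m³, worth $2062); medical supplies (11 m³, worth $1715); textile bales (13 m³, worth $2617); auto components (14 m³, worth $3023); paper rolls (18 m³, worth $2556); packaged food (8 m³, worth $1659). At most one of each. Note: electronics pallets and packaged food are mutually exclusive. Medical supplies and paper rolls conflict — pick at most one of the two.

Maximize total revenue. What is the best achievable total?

5640

By revenue per m³: electronics pallets 229.11, auto components 215.93, packaged food 207.38, textile bales 201.31 lead.
Taking the top-ratio shipments first gives cable drums + electronics pallets + auto components for 5561 (27 m³).
The 13 m³ tied up in cable drums and electronics pallets is better spent on textile bales — total rises to 5640 (27 m³).
That's the maximum — no feasible swap from here does better than 5640.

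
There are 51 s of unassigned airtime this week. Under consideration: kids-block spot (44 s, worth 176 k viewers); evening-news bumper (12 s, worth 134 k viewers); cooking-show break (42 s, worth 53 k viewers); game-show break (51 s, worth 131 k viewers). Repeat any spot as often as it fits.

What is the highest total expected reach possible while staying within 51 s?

Best packing: 4×evening-news bumper — 48 s, 536 total.
Every other selection either busts 51 s or fails to beat 536.

536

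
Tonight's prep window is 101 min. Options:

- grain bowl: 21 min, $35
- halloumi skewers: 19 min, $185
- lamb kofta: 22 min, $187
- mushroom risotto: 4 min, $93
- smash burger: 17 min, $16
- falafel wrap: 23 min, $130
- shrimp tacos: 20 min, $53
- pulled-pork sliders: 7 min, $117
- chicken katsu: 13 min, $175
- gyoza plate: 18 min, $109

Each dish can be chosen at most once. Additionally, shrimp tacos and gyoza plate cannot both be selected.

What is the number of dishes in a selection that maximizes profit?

Best achievable profit is 887.
halloumi skewers + lamb kofta + mushroom risotto + falafel wrap + pulled-pork sliders + chicken katsu hits 887 at 88 min.
Any selection reaching 887 contains exactly 6 dishes.

6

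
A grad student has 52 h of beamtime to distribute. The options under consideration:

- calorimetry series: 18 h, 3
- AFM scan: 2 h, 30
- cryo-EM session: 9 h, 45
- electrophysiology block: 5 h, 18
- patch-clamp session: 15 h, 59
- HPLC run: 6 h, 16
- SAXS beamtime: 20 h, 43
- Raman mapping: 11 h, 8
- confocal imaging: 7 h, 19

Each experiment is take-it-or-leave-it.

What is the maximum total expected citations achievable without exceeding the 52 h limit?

Density check — AFM scan 15.00, cryo-EM session 5.00, patch-clamp session 3.93, electrophysiology block 3.60 are the best per h.
Taking the top-ratio experiments first gives AFM scan + cryo-EM session + electrophysiology block + patch-clamp session + HPLC run + confocal imaging for 187 (44 h).
Dropping HPLC run and confocal imaging frees 13 h; slotting in SAXS beamtime (20 h) lifts the total to 195 at 51 h.

195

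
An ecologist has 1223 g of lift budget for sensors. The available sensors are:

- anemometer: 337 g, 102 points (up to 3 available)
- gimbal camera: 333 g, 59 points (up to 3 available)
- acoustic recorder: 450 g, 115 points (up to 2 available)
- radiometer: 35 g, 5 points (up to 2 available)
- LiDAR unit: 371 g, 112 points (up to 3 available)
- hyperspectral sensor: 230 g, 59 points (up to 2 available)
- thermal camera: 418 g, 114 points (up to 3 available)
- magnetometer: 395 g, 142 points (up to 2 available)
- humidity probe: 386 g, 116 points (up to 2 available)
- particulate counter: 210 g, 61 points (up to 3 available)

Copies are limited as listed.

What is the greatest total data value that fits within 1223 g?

406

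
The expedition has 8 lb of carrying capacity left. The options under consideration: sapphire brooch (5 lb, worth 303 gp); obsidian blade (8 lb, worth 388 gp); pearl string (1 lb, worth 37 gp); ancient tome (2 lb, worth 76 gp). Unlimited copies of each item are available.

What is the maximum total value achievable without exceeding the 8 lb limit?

416

Best packing: sapphire brooch + pearl string + ancient tome — 8 lb, 416 total.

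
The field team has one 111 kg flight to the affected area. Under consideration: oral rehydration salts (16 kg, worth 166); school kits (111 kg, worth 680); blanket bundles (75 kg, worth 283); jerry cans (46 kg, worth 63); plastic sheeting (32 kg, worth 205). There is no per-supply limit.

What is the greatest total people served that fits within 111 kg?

Ranking by ratio (people served/kg): oral rehydration salts 10.38, plastic sheeting 6.41, school kits 6.13, blanket bundles 3.77.
6×oral rehydration salts uses 96 of the 111 kg and totals 996.

996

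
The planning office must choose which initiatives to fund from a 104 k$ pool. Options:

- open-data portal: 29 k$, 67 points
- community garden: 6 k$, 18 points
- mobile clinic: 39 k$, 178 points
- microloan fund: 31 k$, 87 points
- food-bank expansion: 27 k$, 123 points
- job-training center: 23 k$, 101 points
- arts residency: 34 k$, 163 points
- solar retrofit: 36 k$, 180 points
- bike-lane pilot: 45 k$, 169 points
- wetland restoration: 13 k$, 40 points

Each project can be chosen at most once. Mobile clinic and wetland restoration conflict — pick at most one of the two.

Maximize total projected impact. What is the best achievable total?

484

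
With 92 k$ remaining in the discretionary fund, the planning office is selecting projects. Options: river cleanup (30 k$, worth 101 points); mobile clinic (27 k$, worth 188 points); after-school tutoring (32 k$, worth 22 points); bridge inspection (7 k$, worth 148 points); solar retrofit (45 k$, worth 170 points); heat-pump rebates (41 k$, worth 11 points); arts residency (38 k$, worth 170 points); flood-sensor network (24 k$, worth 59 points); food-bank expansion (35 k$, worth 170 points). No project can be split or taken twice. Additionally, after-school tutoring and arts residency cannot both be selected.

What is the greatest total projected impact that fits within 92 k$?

506

Best packing: mobile clinic + bridge inspection + solar retrofit — 79 k$, 506 total.
Mobile clinic + bridge inspection + arts residency matches that 506 at 72 k$; no feasible combination exceeds it.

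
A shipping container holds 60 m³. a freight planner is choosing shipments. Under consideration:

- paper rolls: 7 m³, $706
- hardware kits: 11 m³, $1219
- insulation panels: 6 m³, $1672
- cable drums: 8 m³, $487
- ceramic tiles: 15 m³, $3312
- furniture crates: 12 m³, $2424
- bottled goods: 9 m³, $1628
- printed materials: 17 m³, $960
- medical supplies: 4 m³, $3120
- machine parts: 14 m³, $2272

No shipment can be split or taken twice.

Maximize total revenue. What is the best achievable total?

Best packing: insulation panels + ceramic tiles + furniture crates + bottled goods + medical supplies + machine parts — 60 m³, 14428 total.
That's the maximum — no swap from here does better than 14428.

14428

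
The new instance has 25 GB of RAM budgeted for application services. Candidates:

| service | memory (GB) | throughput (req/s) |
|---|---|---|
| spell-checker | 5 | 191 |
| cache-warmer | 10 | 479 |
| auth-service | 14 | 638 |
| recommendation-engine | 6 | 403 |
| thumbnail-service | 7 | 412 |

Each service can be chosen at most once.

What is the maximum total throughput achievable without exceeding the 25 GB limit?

1294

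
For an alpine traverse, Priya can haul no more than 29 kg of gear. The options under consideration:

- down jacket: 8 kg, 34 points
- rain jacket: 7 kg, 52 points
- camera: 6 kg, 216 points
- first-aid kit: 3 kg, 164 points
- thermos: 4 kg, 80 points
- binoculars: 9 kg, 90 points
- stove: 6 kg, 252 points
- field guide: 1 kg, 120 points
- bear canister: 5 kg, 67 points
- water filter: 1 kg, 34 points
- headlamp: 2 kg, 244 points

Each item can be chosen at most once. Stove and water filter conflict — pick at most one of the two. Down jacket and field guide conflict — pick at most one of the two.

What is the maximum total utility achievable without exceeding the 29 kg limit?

By utility per kg: headlamp 122.00, field guide 120.00, first-aid kit 54.67 lead.
Best packing: camera + first-aid kit + thermos + stove + field guide + bear canister + headlamp — 27 kg, 1143 total.

1143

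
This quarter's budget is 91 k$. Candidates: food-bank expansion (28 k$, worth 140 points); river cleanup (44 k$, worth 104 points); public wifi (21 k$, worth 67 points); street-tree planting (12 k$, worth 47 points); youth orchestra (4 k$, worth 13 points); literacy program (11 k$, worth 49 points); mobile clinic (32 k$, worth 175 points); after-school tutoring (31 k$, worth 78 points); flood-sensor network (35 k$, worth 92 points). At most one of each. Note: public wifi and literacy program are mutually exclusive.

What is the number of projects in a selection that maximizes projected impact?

5

The maximum projected impact within 91 k$ is 424.
One optimal bundle: food-bank expansion + street-tree planting + youth orchestra + literacy program + mobile clinic (87 k$).
Any selection reaching 424 contains exactly 5 projects.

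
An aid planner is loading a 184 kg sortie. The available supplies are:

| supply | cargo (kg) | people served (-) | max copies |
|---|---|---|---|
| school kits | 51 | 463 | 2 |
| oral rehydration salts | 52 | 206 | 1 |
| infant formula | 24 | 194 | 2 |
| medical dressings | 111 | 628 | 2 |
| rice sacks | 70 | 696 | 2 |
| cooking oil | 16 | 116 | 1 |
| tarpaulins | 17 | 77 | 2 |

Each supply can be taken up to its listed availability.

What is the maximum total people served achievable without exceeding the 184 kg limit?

1702

The ratio ordering already packs tightly: infant formula + 2×rice sacks + cooking oil, 180 kg, 1702.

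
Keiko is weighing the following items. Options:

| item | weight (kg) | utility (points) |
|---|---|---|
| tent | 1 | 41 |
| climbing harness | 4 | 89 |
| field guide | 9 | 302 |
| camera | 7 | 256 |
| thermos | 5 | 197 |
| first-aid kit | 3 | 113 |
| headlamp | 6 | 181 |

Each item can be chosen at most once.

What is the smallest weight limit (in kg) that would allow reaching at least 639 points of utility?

18

Minimise kg subject to total utility ≥ 639.
Taking tent + field guide + thermos + first-aid kit gives 653 (≥ 639) for 18 kg.
Below 18 kg the best achievable stays under 639.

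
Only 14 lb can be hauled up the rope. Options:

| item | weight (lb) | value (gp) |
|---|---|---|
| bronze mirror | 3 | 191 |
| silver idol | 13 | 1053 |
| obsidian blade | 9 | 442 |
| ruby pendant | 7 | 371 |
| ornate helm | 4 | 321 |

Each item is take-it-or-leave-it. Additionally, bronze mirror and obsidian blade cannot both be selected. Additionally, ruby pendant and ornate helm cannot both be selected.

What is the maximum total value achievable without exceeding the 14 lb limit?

Silver idol uses 13 of the 14 lb and totals 1053.

1053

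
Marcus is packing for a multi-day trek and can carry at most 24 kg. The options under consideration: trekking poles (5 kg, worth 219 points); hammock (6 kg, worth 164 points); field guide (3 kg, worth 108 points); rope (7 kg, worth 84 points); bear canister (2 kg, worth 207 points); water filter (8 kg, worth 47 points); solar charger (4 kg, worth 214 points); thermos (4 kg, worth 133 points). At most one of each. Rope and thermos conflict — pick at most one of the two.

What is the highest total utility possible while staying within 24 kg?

Trekking poles + hammock + field guide + bear canister + solar charger + thermos uses 24 of the 24 kg and totals 1045.
The closest alternative, trekking poles + hammock + bear canister + solar charger + thermos, reaches only 937.

1045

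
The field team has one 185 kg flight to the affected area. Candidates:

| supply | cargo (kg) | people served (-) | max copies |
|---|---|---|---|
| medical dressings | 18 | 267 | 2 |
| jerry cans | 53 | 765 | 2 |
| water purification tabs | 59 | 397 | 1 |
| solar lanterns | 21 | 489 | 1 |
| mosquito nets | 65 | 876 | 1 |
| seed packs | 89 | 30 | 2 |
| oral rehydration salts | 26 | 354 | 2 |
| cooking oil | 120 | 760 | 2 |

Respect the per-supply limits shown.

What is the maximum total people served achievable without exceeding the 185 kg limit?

2751

Greedy by ratio would take 2×medical dressings + 2×jerry cans + solar lanterns: 163 kg used, total 2553.
Dropping medical dressings and jerry cans frees 71 kg; slotting in mosquito nets + oral rehydration salts (91 kg) lifts the total to 2751 at 183 kg.
Every other selection either busts 185 kg or exceeds an availability limit or fails to beat 2751.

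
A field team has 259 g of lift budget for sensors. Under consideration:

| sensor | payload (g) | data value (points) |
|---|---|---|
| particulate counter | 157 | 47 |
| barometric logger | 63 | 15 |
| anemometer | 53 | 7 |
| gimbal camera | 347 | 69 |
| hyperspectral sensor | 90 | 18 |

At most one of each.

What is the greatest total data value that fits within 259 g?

65

Density check — particulate counter 0.30, barometric logger 0.24, hyperspectral sensor 0.20, gimbal camera 0.20 are the best per g.
Filling by ratio: particulate counter + barometric logger for 62, with 39 g left unused.
The 63 g tied up in barometric logger is better spent on hyperspectral sensor — total rises to 65 (247 g).
Next best is particulate counter + barometric logger at 62 (220 g) — short by 3.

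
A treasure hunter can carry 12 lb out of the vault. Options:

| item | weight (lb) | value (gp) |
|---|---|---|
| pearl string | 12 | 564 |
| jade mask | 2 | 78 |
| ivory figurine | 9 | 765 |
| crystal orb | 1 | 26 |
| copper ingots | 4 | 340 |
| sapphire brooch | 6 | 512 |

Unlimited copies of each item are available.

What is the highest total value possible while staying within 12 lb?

1024

The ratio ordering already packs tightly: 2×sapphire brooch, 12 lb, 1024.
Every other selection either busts 12 lb or fails to beat 1024.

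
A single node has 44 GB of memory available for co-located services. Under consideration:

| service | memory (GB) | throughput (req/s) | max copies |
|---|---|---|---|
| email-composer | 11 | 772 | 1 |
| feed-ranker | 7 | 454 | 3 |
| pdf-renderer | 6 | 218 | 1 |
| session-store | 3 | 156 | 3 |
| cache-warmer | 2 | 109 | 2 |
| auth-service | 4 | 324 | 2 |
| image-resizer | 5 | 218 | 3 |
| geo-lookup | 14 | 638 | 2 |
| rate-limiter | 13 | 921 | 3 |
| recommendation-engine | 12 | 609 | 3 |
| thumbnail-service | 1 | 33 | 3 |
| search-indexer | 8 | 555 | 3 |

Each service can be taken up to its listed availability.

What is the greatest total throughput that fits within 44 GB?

3154

Taking cache-warmer + 2×auth-service + 2×rate-limiter + search-indexer: 44 GB used, 3154 in throughput.
Nothing else within 44 GB beats 3154.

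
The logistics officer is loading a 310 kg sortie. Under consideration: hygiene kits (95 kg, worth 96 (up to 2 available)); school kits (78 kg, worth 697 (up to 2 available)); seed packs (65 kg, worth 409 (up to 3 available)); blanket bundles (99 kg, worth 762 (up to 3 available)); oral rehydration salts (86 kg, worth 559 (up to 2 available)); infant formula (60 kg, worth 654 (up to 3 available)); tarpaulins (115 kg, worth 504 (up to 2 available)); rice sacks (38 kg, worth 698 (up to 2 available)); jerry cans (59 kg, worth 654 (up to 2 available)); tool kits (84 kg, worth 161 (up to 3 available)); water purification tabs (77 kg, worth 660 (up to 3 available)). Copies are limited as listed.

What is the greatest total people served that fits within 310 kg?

3466

Density check — rice sacks 18.37, jerry cans 11.08, infant formula 10.90, school kits 8.94 are the best per kg.
A density-first pass picks infant formula + 2×rice sacks + 2×jerry cans — 3358 at 254 kg.
Replace infant formula with blanket bundles: the trade gains 108 net, giving 3466 at 293 kg.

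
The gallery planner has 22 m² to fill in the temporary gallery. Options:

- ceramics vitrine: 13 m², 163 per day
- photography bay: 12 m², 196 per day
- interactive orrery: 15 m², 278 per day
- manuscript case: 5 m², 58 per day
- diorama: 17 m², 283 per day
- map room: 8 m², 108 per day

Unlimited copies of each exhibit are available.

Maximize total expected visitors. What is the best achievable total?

341

By expected visitors per m²: interactive orrery 18.53, diorama 16.65, photography bay 16.33 lead.
Filling by ratio: interactive orrery + manuscript case for 336, with 2 m² left unused.
Dropping interactive orrery frees 15 m²; slotting in diorama (17 m²) lifts the total to 341 at 22 m².
No other feasible combination exceeds 341.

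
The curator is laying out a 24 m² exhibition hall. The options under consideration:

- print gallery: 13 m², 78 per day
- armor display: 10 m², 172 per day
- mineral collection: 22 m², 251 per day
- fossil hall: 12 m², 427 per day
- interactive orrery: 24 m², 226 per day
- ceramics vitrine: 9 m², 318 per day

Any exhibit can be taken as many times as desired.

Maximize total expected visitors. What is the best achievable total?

By expected visitors per m²: fossil hall 35.58, ceramics vitrine 35.33, armor display 17.20, mineral collection 11.41 lead.
The ratio ordering already packs tightly: 2×fossil hall, 24 m², 854.

854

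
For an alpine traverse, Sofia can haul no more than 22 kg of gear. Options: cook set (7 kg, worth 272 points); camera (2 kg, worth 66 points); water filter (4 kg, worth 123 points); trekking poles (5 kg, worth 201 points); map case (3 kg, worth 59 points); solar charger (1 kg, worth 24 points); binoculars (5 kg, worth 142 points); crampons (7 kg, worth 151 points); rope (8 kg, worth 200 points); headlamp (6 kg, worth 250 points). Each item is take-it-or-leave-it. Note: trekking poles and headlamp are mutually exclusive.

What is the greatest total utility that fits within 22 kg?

787

By utility per kg: headlamp 41.67, trekking poles 40.20, cook set 38.86, camera 33.00 lead.
Taking cook set + water filter + binoculars + headlamp: 22 kg used, 787 in utility.
Nothing else feasible within 22 kg beats 787.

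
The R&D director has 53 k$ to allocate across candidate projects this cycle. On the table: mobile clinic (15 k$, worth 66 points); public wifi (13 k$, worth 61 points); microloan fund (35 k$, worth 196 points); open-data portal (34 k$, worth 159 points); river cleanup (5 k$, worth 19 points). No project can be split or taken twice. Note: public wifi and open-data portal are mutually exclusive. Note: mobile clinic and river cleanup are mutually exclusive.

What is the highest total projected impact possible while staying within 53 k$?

276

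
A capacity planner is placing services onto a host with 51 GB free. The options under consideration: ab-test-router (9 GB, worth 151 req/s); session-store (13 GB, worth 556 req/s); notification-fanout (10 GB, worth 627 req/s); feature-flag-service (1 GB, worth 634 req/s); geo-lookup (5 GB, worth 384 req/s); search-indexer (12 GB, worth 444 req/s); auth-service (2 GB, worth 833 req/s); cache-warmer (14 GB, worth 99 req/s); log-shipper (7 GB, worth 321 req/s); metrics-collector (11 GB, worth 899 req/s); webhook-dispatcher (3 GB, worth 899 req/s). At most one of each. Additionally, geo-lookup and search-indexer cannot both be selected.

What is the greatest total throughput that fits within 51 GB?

By throughput per GB: feature-flag-service 634.00, auth-service 416.50, webhook-dispatcher 299.67, metrics-collector 81.73 lead.
Taking session-store + notification-fanout + feature-flag-service + geo-lookup + auth-service + metrics-collector + webhook-dispatcher: 45 GB used, 4832 in throughput.
An exhaustive check of the 2048 subsets confirms 4832.

4832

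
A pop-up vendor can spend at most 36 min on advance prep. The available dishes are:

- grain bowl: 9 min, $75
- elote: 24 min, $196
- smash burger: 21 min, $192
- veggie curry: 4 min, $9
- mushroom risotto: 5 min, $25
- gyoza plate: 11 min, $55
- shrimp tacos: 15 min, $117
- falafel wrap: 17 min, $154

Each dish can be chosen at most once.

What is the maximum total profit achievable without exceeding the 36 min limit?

By profit per min: smash burger 9.14, falafel wrap 9.06, grain bowl 8.33, elote 8.17 lead.
Filling by ratio: grain bowl + smash burger + mushroom risotto for 292, with 1 min left unused.
Dropping grain bowl and mushroom risotto frees 14 min; slotting in shrimp tacos (15 min) lifts the total to 309 at 36 min.
The closest alternative, grain bowl + smash burger + mushroom risotto, reaches only 292.

309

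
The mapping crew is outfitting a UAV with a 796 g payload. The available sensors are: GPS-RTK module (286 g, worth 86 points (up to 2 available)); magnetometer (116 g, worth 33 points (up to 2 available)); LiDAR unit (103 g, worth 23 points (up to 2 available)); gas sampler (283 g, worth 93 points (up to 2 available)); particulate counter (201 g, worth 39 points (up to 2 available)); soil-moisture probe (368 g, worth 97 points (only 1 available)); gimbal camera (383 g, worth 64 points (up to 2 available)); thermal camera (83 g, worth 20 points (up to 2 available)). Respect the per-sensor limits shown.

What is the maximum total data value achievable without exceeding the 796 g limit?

242

Ranking by ratio (data value/g): gas sampler 0.33, GPS-RTK module 0.30, magnetometer 0.28.
The ratio heuristic lands on magnetometer + 2×gas sampler + thermal camera (239) but leaves 31 g idle.
Dropping thermal camera frees 83 g; slotting in LiDAR unit (103 g) lifts the total to 242 at 785 g.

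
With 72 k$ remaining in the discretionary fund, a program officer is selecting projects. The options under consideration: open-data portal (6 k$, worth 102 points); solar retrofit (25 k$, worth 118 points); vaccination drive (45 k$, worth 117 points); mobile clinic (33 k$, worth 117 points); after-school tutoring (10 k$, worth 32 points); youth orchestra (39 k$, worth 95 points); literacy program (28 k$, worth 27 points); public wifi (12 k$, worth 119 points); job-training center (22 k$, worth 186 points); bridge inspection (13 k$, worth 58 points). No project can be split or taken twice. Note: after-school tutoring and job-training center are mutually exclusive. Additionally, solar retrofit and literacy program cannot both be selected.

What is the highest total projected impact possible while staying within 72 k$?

525

Open-data portal + solar retrofit + public wifi + job-training center uses 65 of the 72 k$ and totals 525.
Runner-up solar retrofit + public wifi + job-training center + bridge inspection tops out at 481.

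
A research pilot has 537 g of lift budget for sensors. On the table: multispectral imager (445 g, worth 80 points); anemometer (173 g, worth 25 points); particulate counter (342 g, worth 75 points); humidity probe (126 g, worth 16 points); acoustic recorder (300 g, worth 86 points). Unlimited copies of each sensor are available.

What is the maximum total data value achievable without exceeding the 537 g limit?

111

Anemometer + acoustic recorder uses 473 of the 537 g and totals 111.
No other feasible combination exceeds 111.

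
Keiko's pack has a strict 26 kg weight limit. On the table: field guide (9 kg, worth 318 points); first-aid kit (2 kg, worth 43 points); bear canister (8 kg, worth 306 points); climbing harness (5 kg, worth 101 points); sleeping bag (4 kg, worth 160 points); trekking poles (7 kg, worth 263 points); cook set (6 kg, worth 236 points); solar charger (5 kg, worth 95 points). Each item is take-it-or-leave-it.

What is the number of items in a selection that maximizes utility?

4

The maximum utility within 26 kg is 977.
field guide + sleeping bag + trekking poles + cook set hits 977 at 26 kg.
All optima have 4 items.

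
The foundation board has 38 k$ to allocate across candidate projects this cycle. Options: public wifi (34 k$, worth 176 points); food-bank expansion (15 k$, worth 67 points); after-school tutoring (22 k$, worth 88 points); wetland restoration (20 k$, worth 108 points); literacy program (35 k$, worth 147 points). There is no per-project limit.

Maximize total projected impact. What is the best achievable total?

A density-first pass picks food-bank expansion + wetland restoration — 175 at 35 k$.
The 35 k$ tied up in food-bank expansion and wetland restoration is better spent on public wifi — total rises to 176 (34 k$).
Nothing else within 38 k$ beats 176.

176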